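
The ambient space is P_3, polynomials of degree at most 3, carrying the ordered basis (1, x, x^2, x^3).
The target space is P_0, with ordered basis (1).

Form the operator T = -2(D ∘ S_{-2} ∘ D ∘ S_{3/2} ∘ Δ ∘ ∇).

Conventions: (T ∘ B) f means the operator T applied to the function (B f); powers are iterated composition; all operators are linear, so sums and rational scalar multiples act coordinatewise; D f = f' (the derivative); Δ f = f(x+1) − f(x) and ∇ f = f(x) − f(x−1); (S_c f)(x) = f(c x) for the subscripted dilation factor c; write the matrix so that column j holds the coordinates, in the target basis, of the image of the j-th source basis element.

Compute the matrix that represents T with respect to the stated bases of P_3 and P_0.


image of 1: 0
image of x: 0
image of x^2: 0
image of x^3: 0
each image's coordinates form column j of the matrix

the matrix is [[0, 0, 0, 0]] (rows listed top to bottom)


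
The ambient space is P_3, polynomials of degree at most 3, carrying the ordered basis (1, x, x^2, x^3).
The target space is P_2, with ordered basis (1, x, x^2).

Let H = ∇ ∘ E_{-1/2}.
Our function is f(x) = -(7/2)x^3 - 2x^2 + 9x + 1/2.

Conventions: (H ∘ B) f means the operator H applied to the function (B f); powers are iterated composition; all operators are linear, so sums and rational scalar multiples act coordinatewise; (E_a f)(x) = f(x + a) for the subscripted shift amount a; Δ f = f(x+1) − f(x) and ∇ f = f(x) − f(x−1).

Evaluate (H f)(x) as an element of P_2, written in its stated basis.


the image equals g(x) = -(21/2)x^2 + 17x + 13/8

E_{-1/2} f = -(7/2)x^3 + (13/4)x^2 + (67/8)x - 65/16
∇ E_{-1/2} f = -(21/2)x^2 + 17x + 13/8


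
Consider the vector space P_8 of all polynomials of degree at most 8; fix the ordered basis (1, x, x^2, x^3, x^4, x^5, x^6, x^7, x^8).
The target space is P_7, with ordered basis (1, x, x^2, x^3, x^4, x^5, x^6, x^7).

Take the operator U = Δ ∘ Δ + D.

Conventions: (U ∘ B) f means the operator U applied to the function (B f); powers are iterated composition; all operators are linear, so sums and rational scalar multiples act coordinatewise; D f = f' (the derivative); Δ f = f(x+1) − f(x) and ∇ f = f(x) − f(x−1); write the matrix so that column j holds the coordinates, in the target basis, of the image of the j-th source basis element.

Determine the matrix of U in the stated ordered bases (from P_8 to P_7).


image of 1: 0
image of x: 1
image of x^2: 2x + 2
image of x^3: 3x^2 + 6x + 6
image of x^4: 4x^3 + 12x^2 + 24x + 14
image of x^5: 5x^4 + 20x^3 + 60x^2 + 70x + 30
image of x^6: 6x^5 + 30x^4 + 120x^3 + 210x^2 + 180x + 62
image of x^7: 7x^6 + 42x^5 + 210x^4 + 490x^3 + 630x^2 + 434x + 126
image of x^8: 8x^7 + 56x^6 + 336x^5 + 980x^4 + 1680x^3 + 1736x^2 + 1008x + 254
each image's coordinates form column j of the matrix

the matrix is [[0, 1, 2, 6, 14, 30, 62, 126, 254]; [0, 0, 2, 6, 24, 70, 180, 434, 1008]; [0, 0, 0, 3, 12, 60, 210, 630, 1736]; [0, 0, 0, 0, 4, 20, 120, 490, 1680]; [0, 0, 0, 0, 0, 5, 30, 210, 980]; [0, 0, 0, 0, 0, 0, 6, 42, 336]; [0, 0, 0, 0, 0, 0, 0, 7, 56]; [0, 0, 0, 0, 0, 0, 0, 0, 8]] (rows listed top to bottom)


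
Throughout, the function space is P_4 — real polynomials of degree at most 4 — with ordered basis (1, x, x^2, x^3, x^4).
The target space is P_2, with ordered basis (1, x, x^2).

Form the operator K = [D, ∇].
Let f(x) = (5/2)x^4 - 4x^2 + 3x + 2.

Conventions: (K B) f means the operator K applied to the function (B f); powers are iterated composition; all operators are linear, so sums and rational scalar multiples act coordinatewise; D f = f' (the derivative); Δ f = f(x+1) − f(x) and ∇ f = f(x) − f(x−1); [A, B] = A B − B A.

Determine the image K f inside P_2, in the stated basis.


the image equals g(x) = 0

∇ f = 10x^3 - 15x^2 + 2x + 9/2
D ∇ f = 30x^2 - 30x + 2
D f = 10x^3 - 8x + 3
∇ D f = 30x^2 - 30x + 2
[D, ∇] f = 0


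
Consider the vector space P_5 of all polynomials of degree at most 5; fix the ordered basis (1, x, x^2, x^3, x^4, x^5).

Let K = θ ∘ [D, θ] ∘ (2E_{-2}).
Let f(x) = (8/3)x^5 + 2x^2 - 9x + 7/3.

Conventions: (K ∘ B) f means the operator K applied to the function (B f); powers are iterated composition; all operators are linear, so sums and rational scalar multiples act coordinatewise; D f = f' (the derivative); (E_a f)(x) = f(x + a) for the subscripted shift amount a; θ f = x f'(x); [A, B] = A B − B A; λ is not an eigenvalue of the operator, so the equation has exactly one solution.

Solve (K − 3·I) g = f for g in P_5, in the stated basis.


write g with unknown coordinates in the stated basis and equate coefficients in (K − 3·I) g = f
solving from the highest basis element down gives g = -(8/9)x^5 - (320/27)x^4 - (640/27)x^3 + (1274/9)x^2 + (2617/27)x - 7/9
check: K g = -(320/9)x^4 - (640/9)x^3 + (1280/3)x^2 + (2536/9)x
so K g − 3·g = (8/3)x^5 + 2x^2 - 9x + 7/3 = f ✓

the image equals g(x) = -(8/9)x^5 - (320/27)x^4 - (640/27)x^3 + (1274/9)x^2 + (2617/27)x - 7/9


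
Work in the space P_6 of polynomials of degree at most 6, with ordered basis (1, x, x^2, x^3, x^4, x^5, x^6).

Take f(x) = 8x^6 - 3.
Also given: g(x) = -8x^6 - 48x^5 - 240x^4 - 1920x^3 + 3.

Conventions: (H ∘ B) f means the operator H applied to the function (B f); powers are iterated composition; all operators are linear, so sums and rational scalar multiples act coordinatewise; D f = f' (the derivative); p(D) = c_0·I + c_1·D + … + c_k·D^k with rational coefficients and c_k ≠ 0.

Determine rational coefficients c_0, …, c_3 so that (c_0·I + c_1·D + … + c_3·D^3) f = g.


D^0 f = 8x^6 - 3
D^1 f = 48x^5
D^2 f = 240x^4
D^3 f = 960x^3
matching coefficients of g against c_0 f + c_1 Df + … from the top degree down determines the c_i
solution: c_0 = -1, c_1 = -1, c_2 = -1, c_3 = -2

p(D) = -I − D − D^2 − 2·D^3, i.e. c_0 = -1, c_1 = -1, c_2 = -1, c_3 = -2


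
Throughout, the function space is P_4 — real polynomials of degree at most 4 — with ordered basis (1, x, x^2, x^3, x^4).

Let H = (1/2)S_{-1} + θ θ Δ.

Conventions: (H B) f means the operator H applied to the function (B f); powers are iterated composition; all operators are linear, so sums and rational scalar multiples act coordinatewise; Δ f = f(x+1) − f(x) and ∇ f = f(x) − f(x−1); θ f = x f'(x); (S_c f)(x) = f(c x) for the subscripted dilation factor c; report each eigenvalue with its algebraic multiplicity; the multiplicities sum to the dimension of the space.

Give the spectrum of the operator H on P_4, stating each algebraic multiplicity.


λ = -1/2 (multiplicity 2), λ = 1/2 (multiplicity 3)

image of 1: 1/2
image of x: -(1/2)x
image of x^2: (1/2)x^2 + 2x
image of x^3: -(1/2)x^3 + 12x^2 + 3x
image of x^4: (1/2)x^4 + 36x^3 + 24x^2 + 4x
the matrix is upper triangular; its diagonal is (1/2, -1/2, 1/2, -1/2, 1/2)
for a triangular matrix the eigenvalues are the diagonal entries, with algebraic multiplicity their repetition count


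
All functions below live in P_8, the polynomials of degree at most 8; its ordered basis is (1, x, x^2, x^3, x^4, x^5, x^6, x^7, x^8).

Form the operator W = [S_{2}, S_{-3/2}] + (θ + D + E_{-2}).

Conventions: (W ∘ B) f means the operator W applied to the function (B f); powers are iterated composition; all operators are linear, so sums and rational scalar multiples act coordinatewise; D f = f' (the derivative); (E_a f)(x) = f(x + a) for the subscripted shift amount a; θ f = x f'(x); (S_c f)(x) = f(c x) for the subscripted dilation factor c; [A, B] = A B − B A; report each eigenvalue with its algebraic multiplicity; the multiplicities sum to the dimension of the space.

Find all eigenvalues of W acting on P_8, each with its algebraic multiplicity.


λ = 1 (multiplicity 1), λ = 2 (multiplicity 1), λ = 3 (multiplicity 1), λ = 4 (multiplicity 1), λ = 5 (multiplicity 1), λ = 6 (multiplicity 1), λ = 7 (multiplicity 1), λ = 8 (multiplicity 1), λ = 9 (multiplicity 1)

image of 1: 1
image of x: 2x - 1
image of x^2: 3x^2 - 2x + 4
image of x^3: 4x^3 - 3x^2 + 12x - 8
image of x^4: 5x^4 - 4x^3 + 24x^2 - 32x + 16
image of x^5: 6x^5 - 5x^4 + 40x^3 - 80x^2 + 80x - 32
image of x^6: 7x^6 - 6x^5 + 60x^4 - 160x^3 + 240x^2 - 192x + 64
image of x^7: 8x^7 - 7x^6 + 84x^5 - 280x^4 + 560x^3 - 672x^2 + 448x - 128
image of x^8: 9x^8 - 8x^7 + 112x^6 - 448x^5 + 1120x^4 - 1792x^3 + 1792x^2 - 1024x + 256
the matrix is upper triangular; its diagonal is (1, 2, 3, 4, 5, 6, 7, 8, 9)
for a triangular matrix the eigenvalues are the diagonal entries, with algebraic multiplicity their repetition count


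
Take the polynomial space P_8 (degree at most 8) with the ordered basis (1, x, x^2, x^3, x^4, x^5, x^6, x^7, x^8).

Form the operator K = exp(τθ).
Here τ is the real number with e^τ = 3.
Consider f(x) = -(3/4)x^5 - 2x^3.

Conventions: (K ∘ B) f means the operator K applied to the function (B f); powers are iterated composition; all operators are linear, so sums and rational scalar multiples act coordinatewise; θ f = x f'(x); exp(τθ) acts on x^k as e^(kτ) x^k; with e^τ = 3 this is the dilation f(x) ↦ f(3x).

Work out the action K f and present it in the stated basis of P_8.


exp(τθ) x^k = e^(kτ) x^k; with e^τ = 3 this sends x^k to 3^k x^k
x^3 ↦ 27 x^3
x^5 ↦ 243 x^5
applying this coordinatewise to f: exp(τθ) f = -(729/4)x^5 - 54x^3

the image equals g(x) = -(729/4)x^5 - 54x^3


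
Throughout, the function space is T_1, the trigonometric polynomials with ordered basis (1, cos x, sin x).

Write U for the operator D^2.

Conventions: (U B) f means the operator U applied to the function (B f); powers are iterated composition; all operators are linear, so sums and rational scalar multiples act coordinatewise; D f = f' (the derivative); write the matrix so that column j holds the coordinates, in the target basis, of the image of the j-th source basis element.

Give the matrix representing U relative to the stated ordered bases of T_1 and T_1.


image of 1: 0
image of cos x: -cos x
image of sin x: -sin x
each image's coordinates form column j of the matrix

the matrix is [[0, 0, 0]; [0, -1, 0]; [0, 0, -1]] (rows listed top to bottom)


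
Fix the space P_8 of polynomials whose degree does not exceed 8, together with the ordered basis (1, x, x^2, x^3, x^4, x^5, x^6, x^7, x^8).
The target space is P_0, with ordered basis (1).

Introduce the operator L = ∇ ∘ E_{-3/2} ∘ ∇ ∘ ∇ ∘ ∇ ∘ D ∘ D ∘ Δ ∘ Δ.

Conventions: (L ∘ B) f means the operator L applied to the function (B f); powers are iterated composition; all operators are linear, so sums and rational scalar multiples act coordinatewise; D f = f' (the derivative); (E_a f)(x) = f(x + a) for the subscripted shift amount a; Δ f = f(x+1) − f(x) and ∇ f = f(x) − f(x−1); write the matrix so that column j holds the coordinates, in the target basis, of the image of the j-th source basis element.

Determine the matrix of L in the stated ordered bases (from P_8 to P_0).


the matrix is [[0, 0, 0, 0, 0, 0, 0, 0, 40320]] (rows listed top to bottom)

image of 1: 0
image of x: 0
image of x^2: 0
image of x^3: 0
image of x^4: 0
image of x^5: 0
image of x^6: 0
image of x^7: 0
image of x^8: 40320
each image's coordinates form column j of the matrix


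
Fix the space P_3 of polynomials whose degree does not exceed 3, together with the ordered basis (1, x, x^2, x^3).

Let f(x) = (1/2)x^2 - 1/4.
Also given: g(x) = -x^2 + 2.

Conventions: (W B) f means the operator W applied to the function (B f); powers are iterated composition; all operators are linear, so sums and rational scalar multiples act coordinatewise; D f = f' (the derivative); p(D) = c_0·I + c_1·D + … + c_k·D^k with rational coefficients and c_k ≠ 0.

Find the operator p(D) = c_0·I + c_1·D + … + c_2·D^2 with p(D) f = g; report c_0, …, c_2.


D^0 f = (1/2)x^2 - 1/4
D^1 f = x
D^2 f = 1
matching coefficients of g against c_0 f + c_1 Df + … from the top degree down determines the c_i
solution: c_0 = -2, c_1 = 0, c_2 = 3/2

p(D) = -2·I + (3/2)·D^2, i.e. c_0 = -2, c_1 = 0, c_2 = 3/2


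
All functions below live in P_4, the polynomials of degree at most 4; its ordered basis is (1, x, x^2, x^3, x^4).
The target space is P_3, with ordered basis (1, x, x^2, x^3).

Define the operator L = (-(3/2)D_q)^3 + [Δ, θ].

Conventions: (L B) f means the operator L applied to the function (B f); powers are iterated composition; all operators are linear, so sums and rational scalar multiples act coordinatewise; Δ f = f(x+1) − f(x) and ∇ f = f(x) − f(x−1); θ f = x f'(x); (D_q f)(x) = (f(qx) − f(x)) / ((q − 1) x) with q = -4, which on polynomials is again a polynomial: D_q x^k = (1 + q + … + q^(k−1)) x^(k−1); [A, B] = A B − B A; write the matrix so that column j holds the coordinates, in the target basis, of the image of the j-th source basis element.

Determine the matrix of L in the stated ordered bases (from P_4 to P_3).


the matrix is [[0, 1, 2, 1077/8, 4]; [0, 0, 2, 6, -53607/8]; [0, 0, 0, 3, 12]; [0, 0, 0, 0, 4]] (rows listed top to bottom)

image of 1: 0
image of x: 1
image of x^2: 2x + 2
image of x^3: 3x^2 + 6x + 1077/8
image of x^4: 4x^3 + 12x^2 - (53607/8)x + 4
each image's coordinates form column j of the matrix


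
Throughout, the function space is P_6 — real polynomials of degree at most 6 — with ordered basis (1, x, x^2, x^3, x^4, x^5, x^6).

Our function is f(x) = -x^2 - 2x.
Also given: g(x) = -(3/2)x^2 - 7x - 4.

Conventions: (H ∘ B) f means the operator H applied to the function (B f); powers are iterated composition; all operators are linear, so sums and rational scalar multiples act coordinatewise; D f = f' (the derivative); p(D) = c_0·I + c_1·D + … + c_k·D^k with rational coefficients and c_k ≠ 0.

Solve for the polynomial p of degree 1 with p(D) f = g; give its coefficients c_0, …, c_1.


D^0 f = -x^2 - 2x
D^1 f = -2x - 2
matching coefficients of g against c_0 f + c_1 Df + … from the top degree down determines the c_i
solution: c_0 = 3/2, c_1 = 2

c_0 = 3/2, c_1 = 2


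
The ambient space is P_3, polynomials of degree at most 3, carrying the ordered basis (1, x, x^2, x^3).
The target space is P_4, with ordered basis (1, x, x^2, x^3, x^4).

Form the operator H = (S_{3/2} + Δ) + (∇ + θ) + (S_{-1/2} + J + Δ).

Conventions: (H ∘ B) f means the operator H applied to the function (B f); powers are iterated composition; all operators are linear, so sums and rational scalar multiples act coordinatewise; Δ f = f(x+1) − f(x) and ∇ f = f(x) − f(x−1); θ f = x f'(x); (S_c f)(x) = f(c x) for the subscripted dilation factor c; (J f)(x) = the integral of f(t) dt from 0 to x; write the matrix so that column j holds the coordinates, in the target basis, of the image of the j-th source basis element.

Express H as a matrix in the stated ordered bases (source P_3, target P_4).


the matrix is [[2, 3, 1, 3]; [1, 2, 6, 3]; [0, 1/2, 9/2, 9]; [0, 0, 1/3, 25/4]; [0, 0, 0, 1/4]] (rows listed top to bottom)

image of 1: x + 2
image of x: (1/2)x^2 + 2x + 3
image of x^2: (1/3)x^3 + (9/2)x^2 + 6x + 1
image of x^3: (1/4)x^4 + (25/4)x^3 + 9x^2 + 3x + 3
each image's coordinates form column j of the matrix


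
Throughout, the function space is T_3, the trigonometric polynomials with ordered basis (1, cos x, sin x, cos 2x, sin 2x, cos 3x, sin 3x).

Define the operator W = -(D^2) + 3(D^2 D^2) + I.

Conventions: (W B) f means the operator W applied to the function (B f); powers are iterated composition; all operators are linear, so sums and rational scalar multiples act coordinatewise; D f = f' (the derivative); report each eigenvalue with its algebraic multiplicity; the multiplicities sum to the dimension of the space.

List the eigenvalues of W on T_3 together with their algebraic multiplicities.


image of 1: 1
image of cos x: 5cos x
image of sin x: 5sin x
image of cos 2x: 53cos 2x
image of sin 2x: 53sin 2x
image of cos 3x: 253cos 3x
image of sin 3x: 253sin 3x
the matrix is diagonal; its diagonal is (1, 5, 5, 53, 53, 253, 253)
for a triangular matrix the eigenvalues are the diagonal entries, with algebraic multiplicity their repetition count

λ = 1 (multiplicity 1), λ = 5 (multiplicity 2), λ = 53 (multiplicity 2), λ = 253 (multiplicity 2)


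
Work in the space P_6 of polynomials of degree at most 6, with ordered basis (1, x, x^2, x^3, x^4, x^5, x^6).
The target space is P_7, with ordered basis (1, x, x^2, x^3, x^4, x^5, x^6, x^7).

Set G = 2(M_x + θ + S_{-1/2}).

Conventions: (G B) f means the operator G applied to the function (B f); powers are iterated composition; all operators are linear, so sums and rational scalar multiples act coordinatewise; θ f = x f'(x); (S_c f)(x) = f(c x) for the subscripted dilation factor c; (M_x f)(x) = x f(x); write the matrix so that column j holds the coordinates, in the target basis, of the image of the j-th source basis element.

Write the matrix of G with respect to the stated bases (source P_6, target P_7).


image of 1: 2x + 2
image of x: 2x^2 + x
image of x^2: 2x^3 + (9/2)x^2
image of x^3: 2x^4 + (23/4)x^3
image of x^4: 2x^5 + (65/8)x^4
image of x^5: 2x^6 + (159/16)x^5
image of x^6: 2x^7 + (385/32)x^6
each image's coordinates form column j of the matrix

the matrix is [[2, 0, 0, 0, 0, 0, 0]; [2, 1, 0, 0, 0, 0, 0]; [0, 2, 9/2, 0, 0, 0, 0]; [0, 0, 2, 23/4, 0, 0, 0]; [0, 0, 0, 2, 65/8, 0, 0]; [0, 0, 0, 0, 2, 159/16, 0]; [0, 0, 0, 0, 0, 2, 385/32]; [0, 0, 0, 0, 0, 0, 2]] (rows listed top to bottom)


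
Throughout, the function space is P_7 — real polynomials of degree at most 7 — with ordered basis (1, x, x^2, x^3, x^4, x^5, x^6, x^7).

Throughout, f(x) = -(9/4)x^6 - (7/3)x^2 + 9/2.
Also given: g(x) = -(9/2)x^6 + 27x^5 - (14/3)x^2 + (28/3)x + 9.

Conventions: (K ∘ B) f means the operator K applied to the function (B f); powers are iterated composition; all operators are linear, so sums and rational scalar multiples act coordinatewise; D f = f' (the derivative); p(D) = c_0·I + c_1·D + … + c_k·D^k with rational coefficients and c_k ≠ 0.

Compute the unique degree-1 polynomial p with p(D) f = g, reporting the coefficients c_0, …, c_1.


D^0 f = -(9/4)x^6 - (7/3)x^2 + 9/2
D^1 f = -(27/2)x^5 - (14/3)x
matching coefficients of g against c_0 f + c_1 Df + … from the top degree down determines the c_i
solution: c_0 = 2, c_1 = -2

p(D) = 2·I − 2·D, i.e. c_0 = 2, c_1 = -2


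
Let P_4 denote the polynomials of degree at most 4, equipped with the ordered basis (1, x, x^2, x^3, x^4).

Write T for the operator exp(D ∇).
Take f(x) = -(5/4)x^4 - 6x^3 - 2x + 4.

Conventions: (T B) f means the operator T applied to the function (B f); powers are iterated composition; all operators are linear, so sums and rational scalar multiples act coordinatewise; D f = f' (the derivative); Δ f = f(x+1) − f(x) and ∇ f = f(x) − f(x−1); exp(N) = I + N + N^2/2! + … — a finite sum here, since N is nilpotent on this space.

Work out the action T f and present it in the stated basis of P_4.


order-1 term: -15x^2 - 21x + 13
order-2 term: -15
the series for exp(D ∇) f terminates at order 2
exp(D ∇) f = -(5/4)x^4 - 6x^3 - 15x^2 - 23x + 2

g(x) = -(5/4)x^4 - 6x^3 - 15x^2 - 23x + 2


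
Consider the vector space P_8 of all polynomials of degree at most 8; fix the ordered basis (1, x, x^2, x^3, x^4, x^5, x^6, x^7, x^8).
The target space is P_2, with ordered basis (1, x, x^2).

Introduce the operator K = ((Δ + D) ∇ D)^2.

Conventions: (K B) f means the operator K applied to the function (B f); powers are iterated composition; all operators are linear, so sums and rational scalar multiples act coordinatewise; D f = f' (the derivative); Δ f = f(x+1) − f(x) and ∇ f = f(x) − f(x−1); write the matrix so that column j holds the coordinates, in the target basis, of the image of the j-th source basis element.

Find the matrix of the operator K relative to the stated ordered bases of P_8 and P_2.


image of 1: 0
image of x: 0
image of x^2: 0
image of x^3: 0
image of x^4: 0
image of x^5: 0
image of x^6: 2880
image of x^7: 20160x - 10080
image of x^8: 80640x^2 - 80640x + 50400
each image's coordinates form column j of the matrix

the matrix is [[0, 0, 0, 0, 0, 0, 2880, -10080, 50400]; [0, 0, 0, 0, 0, 0, 0, 20160, -80640]; [0, 0, 0, 0, 0, 0, 0, 0, 80640]] (rows listed top to bottom)


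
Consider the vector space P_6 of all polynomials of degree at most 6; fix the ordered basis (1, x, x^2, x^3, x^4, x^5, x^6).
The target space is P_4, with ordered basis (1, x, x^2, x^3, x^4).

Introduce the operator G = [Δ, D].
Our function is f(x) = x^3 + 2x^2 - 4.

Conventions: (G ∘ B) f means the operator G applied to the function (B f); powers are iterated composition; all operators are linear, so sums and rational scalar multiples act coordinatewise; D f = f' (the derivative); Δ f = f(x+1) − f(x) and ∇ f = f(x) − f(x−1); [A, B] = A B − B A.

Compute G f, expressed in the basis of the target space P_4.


the image equals g(x) = 0

D f = 3x^2 + 4x
Δ D f = 6x + 7
Δ f = 3x^2 + 7x + 3
D Δ f = 6x + 7
[Δ, D] f = 0


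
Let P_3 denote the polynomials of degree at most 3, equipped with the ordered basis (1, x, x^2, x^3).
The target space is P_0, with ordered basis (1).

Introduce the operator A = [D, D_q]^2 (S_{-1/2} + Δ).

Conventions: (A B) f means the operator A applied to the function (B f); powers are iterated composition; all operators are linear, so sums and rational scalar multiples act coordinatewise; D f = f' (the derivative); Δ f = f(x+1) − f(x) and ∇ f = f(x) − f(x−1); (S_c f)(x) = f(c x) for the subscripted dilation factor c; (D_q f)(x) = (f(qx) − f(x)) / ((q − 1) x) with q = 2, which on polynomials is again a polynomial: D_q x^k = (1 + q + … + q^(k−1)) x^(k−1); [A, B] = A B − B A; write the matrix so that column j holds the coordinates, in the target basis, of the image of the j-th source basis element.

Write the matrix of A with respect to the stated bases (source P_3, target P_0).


the matrix is [[0, 0, 0, 0]] (rows listed top to bottom)

image of 1: 0
image of x: 0
image of x^2: 0
image of x^3: 0
each image's coordinates form column j of the matrix


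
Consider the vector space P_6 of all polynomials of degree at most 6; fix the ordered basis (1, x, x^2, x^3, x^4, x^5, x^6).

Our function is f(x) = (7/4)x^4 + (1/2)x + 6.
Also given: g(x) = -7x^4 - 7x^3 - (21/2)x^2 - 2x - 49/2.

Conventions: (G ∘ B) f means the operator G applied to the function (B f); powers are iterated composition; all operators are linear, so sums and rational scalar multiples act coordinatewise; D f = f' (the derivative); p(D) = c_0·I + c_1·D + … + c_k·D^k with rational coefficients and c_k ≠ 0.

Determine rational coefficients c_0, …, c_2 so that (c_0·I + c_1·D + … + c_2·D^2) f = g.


c_0 = -4, c_1 = -1, c_2 = -1/2

D^0 f = (7/4)x^4 + (1/2)x + 6
D^1 f = 7x^3 + 1/2
D^2 f = 21x^2
matching coefficients of g against c_0 f + c_1 Df + … from the top degree down determines the c_i
solution: c_0 = -4, c_1 = -1, c_2 = -1/2


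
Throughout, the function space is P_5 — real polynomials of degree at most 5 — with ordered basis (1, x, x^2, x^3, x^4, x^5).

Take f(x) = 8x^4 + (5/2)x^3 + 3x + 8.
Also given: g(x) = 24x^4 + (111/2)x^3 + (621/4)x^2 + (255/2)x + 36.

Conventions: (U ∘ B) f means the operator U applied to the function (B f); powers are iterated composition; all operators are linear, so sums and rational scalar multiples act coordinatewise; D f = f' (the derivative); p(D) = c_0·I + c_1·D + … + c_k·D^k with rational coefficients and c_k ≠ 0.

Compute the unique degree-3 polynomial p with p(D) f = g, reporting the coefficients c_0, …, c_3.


p(D) = 3·I + (3/2)·D + (3/2)·D^2 + (1/2)·D^3, i.e. c_0 = 3, c_1 = 3/2, c_2 = 3/2, c_3 = 1/2

D^0 f = 8x^4 + (5/2)x^3 + 3x + 8
D^1 f = 32x^3 + (15/2)x^2 + 3
D^2 f = 96x^2 + 15x
D^3 f = 192x + 15
matching coefficients of g against c_0 f + c_1 Df + … from the top degree down determines the c_i
solution: c_0 = 3, c_1 = 3/2, c_2 = 3/2, c_3 = 1/2


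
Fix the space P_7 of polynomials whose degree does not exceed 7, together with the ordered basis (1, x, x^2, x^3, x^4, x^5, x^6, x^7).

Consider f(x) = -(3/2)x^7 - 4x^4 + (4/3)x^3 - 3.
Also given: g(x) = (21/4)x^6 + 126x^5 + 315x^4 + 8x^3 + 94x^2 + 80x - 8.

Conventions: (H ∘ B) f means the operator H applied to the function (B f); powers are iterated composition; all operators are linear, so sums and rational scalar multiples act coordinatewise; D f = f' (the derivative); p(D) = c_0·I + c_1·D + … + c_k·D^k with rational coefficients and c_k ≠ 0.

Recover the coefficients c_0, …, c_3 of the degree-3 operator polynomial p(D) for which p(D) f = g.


D^0 f = -(3/2)x^7 - 4x^4 + (4/3)x^3 - 3
D^1 f = -(21/2)x^6 - 16x^3 + 4x^2
D^2 f = -63x^5 - 48x^2 + 8x
D^3 f = -315x^4 - 96x + 8
matching coefficients of g against c_0 f + c_1 Df + … from the top degree down determines the c_i
solution: c_0 = 0, c_1 = -1/2, c_2 = -2, c_3 = -1

c_0 = 0, c_1 = -1/2, c_2 = -2, c_3 = -1


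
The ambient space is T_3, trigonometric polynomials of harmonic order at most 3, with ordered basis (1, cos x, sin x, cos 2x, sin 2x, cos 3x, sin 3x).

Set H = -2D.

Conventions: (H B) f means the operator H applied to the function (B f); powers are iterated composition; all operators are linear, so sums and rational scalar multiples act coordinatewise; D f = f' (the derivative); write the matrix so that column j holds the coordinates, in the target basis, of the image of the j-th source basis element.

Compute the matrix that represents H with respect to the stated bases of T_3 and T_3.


image of 1: 0
image of cos x: 2sin x
image of sin x: -2cos x
image of cos 2x: 4sin 2x
image of sin 2x: -4cos 2x
image of cos 3x: 6sin 3x
image of sin 3x: -6cos 3x
each image's coordinates form column j of the matrix

the matrix is [[0, 0, 0, 0, 0, 0, 0]; [0, 0, -2, 0, 0, 0, 0]; [0, 2, 0, 0, 0, 0, 0]; [0, 0, 0, 0, -4, 0, 0]; [0, 0, 0, 4, 0, 0, 0]; [0, 0, 0, 0, 0, 0, -6]; [0, 0, 0, 0, 0, 6, 0]] (rows listed top to bottom)


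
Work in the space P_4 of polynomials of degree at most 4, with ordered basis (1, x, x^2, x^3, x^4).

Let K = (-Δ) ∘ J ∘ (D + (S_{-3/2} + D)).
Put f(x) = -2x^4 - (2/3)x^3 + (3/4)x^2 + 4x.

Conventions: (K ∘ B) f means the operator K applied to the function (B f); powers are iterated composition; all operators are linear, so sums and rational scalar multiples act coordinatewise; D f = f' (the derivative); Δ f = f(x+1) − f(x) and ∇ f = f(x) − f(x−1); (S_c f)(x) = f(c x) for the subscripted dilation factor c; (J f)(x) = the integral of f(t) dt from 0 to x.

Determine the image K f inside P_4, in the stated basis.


D f = -8x^3 - 2x^2 + (3/2)x + 4
S_{-3/2} f = -(81/8)x^4 + (9/4)x^3 + (27/16)x^2 - 6x
D f = -8x^3 - 2x^2 + (3/2)x + 4
(S_{-3/2} + D) f = -(81/8)x^4 - (23/4)x^3 - (5/16)x^2 - (9/2)x + 4
(D + (S_{-3/2} + D)) f = -(81/8)x^4 - (55/4)x^3 - (37/16)x^2 - 3x + 8
J (D + (S_{-3/2} + D)) f = -(81/40)x^5 - (55/16)x^4 - (37/48)x^3 - (3/2)x^2 + 8x
Δ J (D + (S_{-3/2} + D)) f = -(81/8)x^4 - 34x^3 - (691/16)x^2 - (467/16)x + 4/15
(-Δ) J (D + (S_{-3/2} + D)) f = (81/8)x^4 + 34x^3 + (691/16)x^2 + (467/16)x - 4/15

the result is g(x) = (81/8)x^4 + 34x^3 + (691/16)x^2 + (467/16)x - 4/15


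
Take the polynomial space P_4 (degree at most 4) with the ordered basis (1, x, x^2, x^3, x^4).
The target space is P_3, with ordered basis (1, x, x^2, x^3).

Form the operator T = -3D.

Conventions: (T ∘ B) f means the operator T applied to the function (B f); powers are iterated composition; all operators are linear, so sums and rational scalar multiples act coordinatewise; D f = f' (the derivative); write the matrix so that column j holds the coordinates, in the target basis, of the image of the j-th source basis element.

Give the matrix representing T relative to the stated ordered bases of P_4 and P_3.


the matrix is [[0, -3, 0, 0, 0]; [0, 0, -6, 0, 0]; [0, 0, 0, -9, 0]; [0, 0, 0, 0, -12]] (rows listed top to bottom)

image of 1: 0
image of x: -3
image of x^2: -6x
image of x^3: -9x^2
image of x^4: -12x^3
each image's coordinates form column j of the matrix


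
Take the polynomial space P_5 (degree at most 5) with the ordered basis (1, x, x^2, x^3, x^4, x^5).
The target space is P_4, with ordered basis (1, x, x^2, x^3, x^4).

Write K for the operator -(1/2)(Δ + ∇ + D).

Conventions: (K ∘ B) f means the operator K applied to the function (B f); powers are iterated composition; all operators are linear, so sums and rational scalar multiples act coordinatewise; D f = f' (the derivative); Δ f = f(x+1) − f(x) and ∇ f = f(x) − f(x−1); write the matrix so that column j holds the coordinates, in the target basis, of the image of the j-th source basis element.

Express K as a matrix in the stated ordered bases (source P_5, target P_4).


the matrix is [[0, -3/2, 0, -1, 0, -1]; [0, 0, -3, 0, -4, 0]; [0, 0, 0, -9/2, 0, -10]; [0, 0, 0, 0, -6, 0]; [0, 0, 0, 0, 0, -15/2]] (rows listed top to bottom)

image of 1: 0
image of x: -3/2
image of x^2: -3x
image of x^3: -(9/2)x^2 - 1
image of x^4: -6x^3 - 4x
image of x^5: -(15/2)x^4 - 10x^2 - 1
each image's coordinates form column j of the matrix


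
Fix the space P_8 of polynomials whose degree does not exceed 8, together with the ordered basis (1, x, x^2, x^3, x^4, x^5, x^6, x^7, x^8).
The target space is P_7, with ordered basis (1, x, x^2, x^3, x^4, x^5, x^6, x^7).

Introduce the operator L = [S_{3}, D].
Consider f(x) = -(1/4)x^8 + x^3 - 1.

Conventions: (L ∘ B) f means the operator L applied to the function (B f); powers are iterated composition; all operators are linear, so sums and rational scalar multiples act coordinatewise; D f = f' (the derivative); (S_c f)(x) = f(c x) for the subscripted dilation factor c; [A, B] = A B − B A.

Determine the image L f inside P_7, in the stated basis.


the image equals g(x) = 8748x^7 - 54x^2

D f = -2x^7 + 3x^2
S_{3} D f = -4374x^7 + 27x^2
S_{3} f = -(6561/4)x^8 + 27x^3 - 1
D S_{3} f = -13122x^7 + 81x^2
[S_{3}, D] f = 8748x^7 - 54x^2


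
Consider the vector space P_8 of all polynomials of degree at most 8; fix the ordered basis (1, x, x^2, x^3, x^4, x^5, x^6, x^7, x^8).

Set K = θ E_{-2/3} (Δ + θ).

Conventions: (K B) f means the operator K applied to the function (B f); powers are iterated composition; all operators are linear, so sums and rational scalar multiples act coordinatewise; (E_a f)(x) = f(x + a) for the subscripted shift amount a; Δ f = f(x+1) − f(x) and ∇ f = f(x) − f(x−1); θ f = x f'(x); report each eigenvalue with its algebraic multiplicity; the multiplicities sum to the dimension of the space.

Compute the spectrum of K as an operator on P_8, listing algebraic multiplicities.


λ = 0 (multiplicity 1), λ = 1 (multiplicity 1), λ = 4 (multiplicity 1), λ = 9 (multiplicity 1), λ = 16 (multiplicity 1), λ = 25 (multiplicity 1), λ = 36 (multiplicity 1), λ = 49 (multiplicity 1), λ = 64 (multiplicity 1)

image of 1: 0
image of x: x
image of x^2: 4x^2 - (2/3)x
image of x^3: 9x^3 - 6x^2 + 3x
image of x^4: 16x^4 - 20x^3 + (52/3)x^2 - (92/27)x
image of x^5: 25x^5 - (140/3)x^4 + (170/3)x^3 - (620/27)x^2 + (325/81)x
image of x^6: 36x^6 - 90x^5 + 140x^4 - (260/3)x^3 + 30x^2 - (106/27)x
image of x^7: 49x^7 - 154x^6 + (875/3)x^5 - (6580/27)x^4 + (3395/27)x^3 - (2674/81)x^2 + (2695/729)x
image of x^8: 64x^8 - (728/3)x^7 + (1624/3)x^6 - (15400/27)x^5 + (31640/81)x^4 - (12488/81)x^3 + (25144/729)x^2 - (7160/2187)x
the matrix is upper triangular; its diagonal is (0, 1, 4, 9, 16, 25, 36, 49, 64)
for a triangular matrix the eigenvalues are the diagonal entries, with algebraic multiplicity their repetition count


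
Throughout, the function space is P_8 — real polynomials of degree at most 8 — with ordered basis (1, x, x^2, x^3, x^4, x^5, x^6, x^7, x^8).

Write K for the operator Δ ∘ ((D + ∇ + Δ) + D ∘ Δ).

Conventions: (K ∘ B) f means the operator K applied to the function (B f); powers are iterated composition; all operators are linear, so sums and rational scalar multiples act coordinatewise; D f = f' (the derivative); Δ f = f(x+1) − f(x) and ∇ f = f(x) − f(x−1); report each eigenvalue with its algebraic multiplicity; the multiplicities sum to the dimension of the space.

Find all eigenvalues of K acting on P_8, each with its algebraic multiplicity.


λ = 0 (multiplicity 9)

image of 1: 0
image of x: 0
image of x^2: 6
image of x^3: 18x + 15
image of x^4: 36x^2 + 60x + 44
image of x^5: 60x^3 + 150x^2 + 220x + 105
image of x^6: 90x^4 + 300x^3 + 660x^2 + 630x + 250
image of x^7: 126x^5 + 525x^4 + 1540x^3 + 2205x^2 + 1750x + 567
image of x^8: 168x^6 + 840x^5 + 3080x^4 + 5880x^3 + 7000x^2 + 4536x + 1272
the matrix is upper triangular; its diagonal is (0, 0, 0, 0, 0, 0, 0, 0, 0)
for a triangular matrix the eigenvalues are the diagonal entries, with algebraic multiplicity their repetition count


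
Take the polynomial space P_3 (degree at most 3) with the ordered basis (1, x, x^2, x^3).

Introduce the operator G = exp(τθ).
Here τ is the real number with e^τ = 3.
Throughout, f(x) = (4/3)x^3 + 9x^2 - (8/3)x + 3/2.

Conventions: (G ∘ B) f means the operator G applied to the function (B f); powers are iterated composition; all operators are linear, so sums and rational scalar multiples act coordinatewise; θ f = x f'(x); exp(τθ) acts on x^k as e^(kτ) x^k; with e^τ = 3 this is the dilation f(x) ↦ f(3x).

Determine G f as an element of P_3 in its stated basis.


the image equals g(x) = 36x^3 + 81x^2 - 8x + 3/2

exp(τθ) x^k = e^(kτ) x^k; with e^τ = 3 this sends x^k to 3^k x^k
x ↦ 3 x
x^2 ↦ 9 x^2
x^3 ↦ 27 x^3
applying this coordinatewise to f: exp(τθ) f = 36x^3 + 81x^2 - 8x + 3/2


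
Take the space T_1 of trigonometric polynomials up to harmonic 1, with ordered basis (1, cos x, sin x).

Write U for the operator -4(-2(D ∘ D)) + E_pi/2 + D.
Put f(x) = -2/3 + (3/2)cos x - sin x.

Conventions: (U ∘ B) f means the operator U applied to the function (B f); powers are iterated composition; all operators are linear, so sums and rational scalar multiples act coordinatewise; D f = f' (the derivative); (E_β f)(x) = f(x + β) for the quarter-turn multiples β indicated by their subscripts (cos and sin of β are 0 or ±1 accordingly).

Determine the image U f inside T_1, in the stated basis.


D f = -cos x - (3/2)sin x
D D f = -(3/2)cos x + sin x
(-2(D ∘ D)) f = 3cos x - 2sin x
(-4(-2(D ∘ D))) f = -12cos x + 8sin x
E_pi/2 f = -2/3 - cos x - (3/2)sin x
D f = -cos x - (3/2)sin x
(-4(-2(D ∘ D)) + E_pi/2 + D) f = -2/3 - 14cos x + 5sin x

g(x) = -2/3 - 14cos x + 5sin x


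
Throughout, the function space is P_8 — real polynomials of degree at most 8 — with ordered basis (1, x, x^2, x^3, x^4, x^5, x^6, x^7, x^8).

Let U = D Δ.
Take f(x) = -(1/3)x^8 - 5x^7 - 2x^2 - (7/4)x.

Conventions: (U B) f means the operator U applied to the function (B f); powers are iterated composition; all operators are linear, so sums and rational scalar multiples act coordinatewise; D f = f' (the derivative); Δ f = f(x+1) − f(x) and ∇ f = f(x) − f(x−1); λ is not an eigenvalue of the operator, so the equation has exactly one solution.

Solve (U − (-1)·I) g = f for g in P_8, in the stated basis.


write g with unknown coordinates in the stated basis and equate coefficients in (U − (-1)·I) g = f
solving from the highest basis element down gives g = -(1/3)x^8 - 5x^7 + (56/3)x^6 + 266x^5 + (175/3)x^4 - (16940/3)x^3 - 9221x^2 + (330323/12)x + 101233/3
check: U g = -(56/3)x^6 - 266x^5 - (175/3)x^4 + (16940/3)x^3 + 9219x^2 - (82586/3)x - 101233/3
so U g − (-1)·g = -(1/3)x^8 - 5x^7 - 2x^2 - (7/4)x = f ✓

g(x) = -(1/3)x^8 - 5x^7 + (56/3)x^6 + 266x^5 + (175/3)x^4 - (16940/3)x^3 - 9221x^2 + (330323/12)x + 101233/3


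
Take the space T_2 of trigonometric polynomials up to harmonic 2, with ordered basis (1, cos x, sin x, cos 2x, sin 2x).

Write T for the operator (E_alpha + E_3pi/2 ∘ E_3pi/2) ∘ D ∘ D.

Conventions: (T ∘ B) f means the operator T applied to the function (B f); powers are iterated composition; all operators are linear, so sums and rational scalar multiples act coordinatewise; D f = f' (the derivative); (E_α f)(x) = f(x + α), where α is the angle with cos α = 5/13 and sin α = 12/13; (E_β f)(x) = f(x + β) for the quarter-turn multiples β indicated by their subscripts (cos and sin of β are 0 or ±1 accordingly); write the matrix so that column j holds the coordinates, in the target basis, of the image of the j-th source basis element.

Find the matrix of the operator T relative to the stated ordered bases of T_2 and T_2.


the matrix is [[0, 0, 0, 0, 0]; [0, 8/13, -12/13, 0, 0]; [0, 12/13, 8/13, 0, 0]; [0, 0, 0, -200/169, -480/169]; [0, 0, 0, 480/169, -200/169]] (rows listed top to bottom)

image of 1: 0
image of cos x: (8/13)cos x + (12/13)sin x
image of sin x: -(12/13)cos x + (8/13)sin x
image of cos 2x: -(200/169)cos 2x + (480/169)sin 2x
image of sin 2x: -(480/169)cos 2x - (200/169)sin 2x
each image's coordinates form column j of the matrix


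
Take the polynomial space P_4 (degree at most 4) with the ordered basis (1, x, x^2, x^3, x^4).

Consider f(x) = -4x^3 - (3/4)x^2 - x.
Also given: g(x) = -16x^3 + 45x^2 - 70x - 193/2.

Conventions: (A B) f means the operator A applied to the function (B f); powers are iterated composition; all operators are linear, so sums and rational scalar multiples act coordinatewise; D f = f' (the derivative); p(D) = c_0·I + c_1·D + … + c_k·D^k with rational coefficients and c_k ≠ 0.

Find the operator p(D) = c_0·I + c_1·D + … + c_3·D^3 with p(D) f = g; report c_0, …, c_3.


c_0 = 4, c_1 = -4, c_2 = 3, c_3 = 4

D^0 f = -4x^3 - (3/4)x^2 - x
D^1 f = -12x^2 - (3/2)x - 1
D^2 f = -24x - 3/2
D^3 f = -24
matching coefficients of g against c_0 f + c_1 Df + … from the top degree down determines the c_i
solution: c_0 = 4, c_1 = -4, c_2 = 3, c_3 = 4


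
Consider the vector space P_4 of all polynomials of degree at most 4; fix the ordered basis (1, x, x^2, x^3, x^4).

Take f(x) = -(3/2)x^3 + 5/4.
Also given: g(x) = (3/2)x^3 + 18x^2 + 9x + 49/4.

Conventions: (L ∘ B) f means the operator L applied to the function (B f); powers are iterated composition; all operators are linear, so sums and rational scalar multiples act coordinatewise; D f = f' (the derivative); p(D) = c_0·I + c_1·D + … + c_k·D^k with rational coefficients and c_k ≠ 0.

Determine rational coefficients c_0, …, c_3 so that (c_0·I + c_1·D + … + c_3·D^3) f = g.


c_0 = -1, c_1 = -4, c_2 = -1, c_3 = -3/2

D^0 f = -(3/2)x^3 + 5/4
D^1 f = -(9/2)x^2
D^2 f = -9x
D^3 f = -9
matching coefficients of g against c_0 f + c_1 Df + … from the top degree down determines the c_i
solution: c_0 = -1, c_1 = -4, c_2 = -1, c_3 = -3/2


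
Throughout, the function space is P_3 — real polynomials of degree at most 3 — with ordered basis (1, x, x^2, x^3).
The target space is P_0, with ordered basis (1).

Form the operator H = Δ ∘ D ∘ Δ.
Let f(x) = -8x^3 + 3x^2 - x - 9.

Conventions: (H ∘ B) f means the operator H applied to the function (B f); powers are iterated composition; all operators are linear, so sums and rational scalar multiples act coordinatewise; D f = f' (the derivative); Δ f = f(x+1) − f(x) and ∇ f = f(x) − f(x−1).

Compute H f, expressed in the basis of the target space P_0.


the image equals g(x) = -48

Δ f = -24x^2 - 18x - 6
D Δ f = -48x - 18
Δ D Δ f = -48


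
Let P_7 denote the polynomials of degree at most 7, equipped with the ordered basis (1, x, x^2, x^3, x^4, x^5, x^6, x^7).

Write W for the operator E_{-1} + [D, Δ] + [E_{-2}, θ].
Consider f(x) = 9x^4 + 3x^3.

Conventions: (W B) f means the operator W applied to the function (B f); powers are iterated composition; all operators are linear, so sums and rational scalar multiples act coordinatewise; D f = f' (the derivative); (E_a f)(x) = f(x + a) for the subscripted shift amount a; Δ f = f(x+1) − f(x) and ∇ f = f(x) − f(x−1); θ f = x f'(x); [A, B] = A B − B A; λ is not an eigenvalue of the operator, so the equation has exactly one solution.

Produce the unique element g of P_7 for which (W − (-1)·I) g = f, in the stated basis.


write g with unknown coordinates in the stated basis and equate coefficients in (W − (-1)·I) g = f
solving from the highest basis element down gives g = (9/2)x^4 + (57/2)x^3 + (27/4)x^2 - (279/2)x - 237/8
check: W g = (9/2)x^4 - (51/2)x^3 - (27/4)x^2 + (279/2)x + 237/8
so W g − (-1)·g = 9x^4 + 3x^3 = f ✓

g(x) = (9/2)x^4 + (57/2)x^3 + (27/4)x^2 - (279/2)x - 237/8
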